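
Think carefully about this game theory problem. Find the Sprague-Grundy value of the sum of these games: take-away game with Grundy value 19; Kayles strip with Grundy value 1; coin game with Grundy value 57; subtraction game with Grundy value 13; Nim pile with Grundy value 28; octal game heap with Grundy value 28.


By the Sprague-Grundy theorem, the Grundy value of a sum of games is the XOR of individual Grundy values.
take-away game: Grundy value = 19. Running XOR: 0 XOR 19 = 19
Kayles strip: Grundy value = 1. Running XOR: 19 XOR 1 = 18
coin game: Grundy value = 57. Running XOR: 18 XOR 57 = 43
subtraction game: Grundy value = 13. Running XOR: 43 XOR 13 = 38
Nim pile: Grundy value = 28. Running XOR: 38 XOR 28 = 58
octal game heap: Grundy value = 28. Running XOR: 58 XOR 28 = 38
The combined Grundy value is 38.

38


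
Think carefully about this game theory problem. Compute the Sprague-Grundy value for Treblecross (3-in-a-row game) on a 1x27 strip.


Treblecross: place X on empty cells; 3-in-a-row wins.
Playing within two cells of an existing X lets the opponent win at once, so sensible play treats the cells i-2..i+2 around each X as dead. The player left with no safe cell loses, so this is a normal-play take-away game on strips of safe cells.
Placing X at cell i (0-indexed) of a strip of k safe cells leaves independent strips of sizes max(0, i-2) and max(0, k-i-3). Hence G(k) = mex{ G(max(0,i-2)) XOR G(max(0,k-i-3)) : 0 <= i < k }, with G(0) = 0.
G(1): splits (0,0):0^0=0 -> mex({0}) = 1
G(2): splits (0,0):0^0=0 -> mex({0}) = 1
G(3): splits (0,0):0^0=0 -> mex({0}) = 1
G(4): splits (0,1):0^1=1 (0,0):0^0=0 -> mex({0, 1}) = 2
G(5): splits (0,2):0^1=1 (0,1):0^1=1 (0,0):0^0=0 -> mex({0, 1}) = 2
G(6) = mex({1}) = 0
G(7) = mex({0, 1, 2}) = 3
G(8) = mex({0, 1, 2}) = 3
G(9) = mex({0, 2}) = 1
G(10) = mex({0, 2, 3}) = 1
G(11) = mex({0, 3}) = 1
G(12) = mex({1, 3}) = 0
G(13) = mex({0, 1, 2, 3}) = 4
G(14) = mex({0, 1, 2}) = 3
G(15) = mex({0, 1, 2}) = 3
G(16) = mex({0, 1, 2, 4}) = 3
G(17) = mex({0, 1, 3, 4}) = 2
G(18) = mex({0, 1, 3, 4}) = 2
G(19) = mex({0, 1, 3, 5}) = 2
G(20) = mex({0, 1, 2, 3, 5}) = 4
G(21) = mex({0, 1, 2, 3, 5}) = 4
G(22) = mex({1, 2, 6}) = 0
G(23) = mex({0, 1, 2, 3, 4, 6}) = 5
G(24) = mex({0, 1, 2, 3, 4}) = 5
G(25) = mex({0, 1, 3, 4, 7}) = 2
G(26) = mex({0, 1, 3, 4, 5, 7}) = 2
G(27) = mex({0, 1, 3, 5}) = 2
Therefore G(27) = 2.

2


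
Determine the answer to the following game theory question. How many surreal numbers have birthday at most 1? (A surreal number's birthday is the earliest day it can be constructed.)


Day 0: {|} = 0 is born. Count = 1.
Day n: the number of surreal numbers born by day n is 2^(n+1) - 1.
By day 0: 2^1 - 1 = 1
By day 1: 2^2 - 1 = 3
By day 1: 3 surreal numbers.

3


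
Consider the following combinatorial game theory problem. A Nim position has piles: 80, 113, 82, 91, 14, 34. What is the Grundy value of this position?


We need the XOR (exclusive or) of all pile sizes.
After XOR-ing pile 1 (size 80): 0 XOR 80 = 80
After XOR-ing pile 2 (size 113): 80 XOR 113 = 33
After XOR-ing pile 3 (size 82): 33 XOR 82 = 115
After XOR-ing pile 4 (size 91): 115 XOR 91 = 40
After XOR-ing pile 5 (size 14): 40 XOR 14 = 38
After XOR-ing pile 6 (size 34): 38 XOR 34 = 4
The Nim-value of this position is 4.

4


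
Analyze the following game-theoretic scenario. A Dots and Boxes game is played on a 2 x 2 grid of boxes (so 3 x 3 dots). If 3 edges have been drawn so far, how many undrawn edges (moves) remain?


Grid: 2 x 2 boxes, i.e. 3 rows and 3 columns of dots.
Horizontal edges: (rows + 1) * cols = 3 * 2 = 6
Vertical edges: rows * (cols + 1) = 2 * 3 = 6
Total edges: 6 + 6 = 12
Edges drawn: 3
Remaining: 12 - 3 = 9

9


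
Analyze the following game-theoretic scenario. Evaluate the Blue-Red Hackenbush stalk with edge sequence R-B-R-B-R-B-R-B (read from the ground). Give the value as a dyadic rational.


Edges (from ground): R-B-R-B-R-B-R-B
By Berlekamp's sign-expansion rule, a Blue-Red Hackenbush stalk has the value of the surreal number whose sign sequence is the edge sequence with B -> + and R -> -.
Sign sequence: -+-+-+-+
Trace the sign expansion in the surreal number tree, starting from 0:
Edge 1: R (sign -) -> bounds (-inf, 0), value = -1
Edge 2: B (sign +) -> bounds (-1, 0), value = -1/2
Edge 3: R (sign -) -> bounds (-1, -1/2), value = -3/4
Edge 4: B (sign +) -> bounds (-3/4, -1/2), value = -5/8
Edge 5: R (sign -) -> bounds (-3/4, -5/8), value = -11/16
Edge 6: B (sign +) -> bounds (-11/16, -5/8), value = -21/32
Edge 7: R (sign -) -> bounds (-11/16, -21/32), value = -43/64
Edge 8: B (sign +) -> bounds (-43/64, -21/32), value = -85/128
Game value = -85/128

-85/128


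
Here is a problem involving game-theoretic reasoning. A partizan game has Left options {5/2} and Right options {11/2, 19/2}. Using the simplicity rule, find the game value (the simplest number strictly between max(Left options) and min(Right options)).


Left options: {5/2}, max = 5/2
Right options: {11/2, 19/2}, min = 11/2
All options are numbers and max(Left) < min(Right), so by the simplicity theorem the value is the simplest (earliest-born) number strictly between 5/2 and 11/2.
Integers 3 through 5 all lie strictly between 5/2 and 11/2.
Among integers, the simplest (lowest birthday = smallest |n|; 0 is born on day 0, +-n on day n) is 3.
No non-integer in the interval can be simpler: if x is a non-integer in the interval, then floor(x) or ceil(x) also lies in the interval (the interval contains an integer), and both are proper prefixes of x's sign expansion, i.e. born earlier. So the game value is 3.
Game value = 3

3


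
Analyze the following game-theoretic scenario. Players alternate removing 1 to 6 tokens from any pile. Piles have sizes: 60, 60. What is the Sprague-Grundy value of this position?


Subtraction set: {1, 2, 3, 4, 5, 6}
For this subtraction set, G(n) = n mod 7 (period = max + 1 = 7).
Pile 1 (size 60): G(60) = 60 mod 7 = 4
Pile 2 (size 60): G(60) = 60 mod 7 = 4
Total Grundy value = XOR of all: 4 XOR 4 = 0

0


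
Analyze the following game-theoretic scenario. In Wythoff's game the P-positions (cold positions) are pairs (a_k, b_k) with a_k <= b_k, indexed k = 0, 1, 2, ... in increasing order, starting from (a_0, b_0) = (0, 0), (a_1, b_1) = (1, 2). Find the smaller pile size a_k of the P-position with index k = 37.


By Wythoff's theorem, a_k = floor(k * phi) and b_k = floor(k * phi^2) = a_k + k, where phi = (1 + sqrt(5))/2 is the golden ratio.
phi = (1 + sqrt(5))/2 = 1.618034
k = 37
k * phi = 37 * 1.618034 = 59.867258
a_37 = floor(k * phi) = 59

59


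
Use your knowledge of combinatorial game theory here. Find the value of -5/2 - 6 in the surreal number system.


x = -5/2, y = 6
Converting to common denominator: 2
x = -5/2, y = 12/2
x - y = -5/2 - 6 = -17/2

-17/2


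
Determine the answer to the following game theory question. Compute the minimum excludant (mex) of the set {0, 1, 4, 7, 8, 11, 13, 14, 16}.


Set = {0, 1, 4, 7, 8, 11, 13, 14, 16}
0 is in the set.
1 is in the set.
2 is NOT in the set. This is the mex.
mex = 2

2


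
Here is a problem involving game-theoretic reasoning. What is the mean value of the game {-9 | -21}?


Game = {-9 | -21}, a switch {a | b} with numbers a > b.
Its thermograph has left wall a - t and right wall b + t, which meet at t = (a - b)/2, where both equal (a + b)/2. So the mast (mean value) is at (a + b)/2.
Mean = (-9 + (-21))/2 = -30/2 = -15

-15


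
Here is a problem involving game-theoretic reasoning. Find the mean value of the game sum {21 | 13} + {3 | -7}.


G1 = {21 | 13}, G2 = {3 | -7}
Each is a switch {a | b} with numbers a > b; its mean value is (a + b)/2, and mean value is additive over game sums: m(G1 + G2) = m(G1) + m(G2).
Mean of G1 = (21 + (13))/2 = 34/2 = 17
Mean of G2 = (3 + (-7))/2 = -4/2 = -2
Mean of G1 + G2 = 17 + -2 = 15

15


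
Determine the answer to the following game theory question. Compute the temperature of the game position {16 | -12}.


The game is {16 | -12}, a switch {a | b} with numbers a > b.
Cooling {a | b} by t gives {a - t | b + t}, which stops being hot when a - t = b + t, i.e. at t = (a - b)/2. So the temperature of a switch is (a - b)/2.
Temperature = (Left option - Right option) / 2
= (16 - (-12)) / 2
= 28 / 2
= 14

14


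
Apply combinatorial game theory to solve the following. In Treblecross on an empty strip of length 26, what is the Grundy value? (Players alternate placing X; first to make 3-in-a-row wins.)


Treblecross: place X on empty cells; 3-in-a-row wins.
Playing within two cells of an existing X lets the opponent win at once, so sensible play treats the cells i-2..i+2 around each X as dead. The player left with no safe cell loses, so this is a normal-play take-away game on strips of safe cells.
Placing X at cell i (0-indexed) of a strip of k safe cells leaves independent strips of sizes max(0, i-2) and max(0, k-i-3). Hence G(k) = mex{ G(max(0,i-2)) XOR G(max(0,k-i-3)) : 0 <= i < k }, with G(0) = 0.
G(1): splits (0,0):0^0=0 -> mex({0}) = 1
G(2): splits (0,0):0^0=0 -> mex({0}) = 1
G(3): splits (0,0):0^0=0 -> mex({0}) = 1
G(4): splits (0,1):0^1=1 (0,0):0^0=0 -> mex({0, 1}) = 2
G(5): splits (0,2):0^1=1 (0,1):0^1=1 (0,0):0^0=0 -> mex({0, 1}) = 2
G(6) = mex({1}) = 0
G(7) = mex({0, 1, 2}) = 3
G(8) = mex({0, 1, 2}) = 3
G(9) = mex({0, 2}) = 1
G(10) = mex({0, 2, 3}) = 1
G(11) = mex({0, 3}) = 1
G(12) = mex({1, 3}) = 0
G(13) = mex({0, 1, 2, 3}) = 4
G(14) = mex({0, 1, 2}) = 3
G(15) = mex({0, 1, 2}) = 3
G(16) = mex({0, 1, 2, 4}) = 3
G(17) = mex({0, 1, 3, 4}) = 2
G(18) = mex({0, 1, 3, 4}) = 2
G(19) = mex({0, 1, 3, 5}) = 2
G(20) = mex({0, 1, 2, 3, 5}) = 4
G(21) = mex({0, 1, 2, 3, 5}) = 4
G(22) = mex({1, 2, 6}) = 0
G(23) = mex({0, 1, 2, 3, 4, 6}) = 5
G(24) = mex({0, 1, 2, 3, 4}) = 5
G(25) = mex({0, 1, 3, 4, 7}) = 2
G(26) = mex({0, 1, 3, 4, 5, 7}) = 2
Therefore G(26) = 2.

2


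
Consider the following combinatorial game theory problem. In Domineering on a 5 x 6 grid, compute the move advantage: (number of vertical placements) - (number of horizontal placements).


Board is 5 x 6 (rows x cols).
Left (vertical) placements: (rows-1) * cols = 4 * 6 = 24
Right (horizontal) placements: rows * (cols-1) = 5 * 5 = 25
Advantage = Left - Right = 24 - 25 = -1

-1


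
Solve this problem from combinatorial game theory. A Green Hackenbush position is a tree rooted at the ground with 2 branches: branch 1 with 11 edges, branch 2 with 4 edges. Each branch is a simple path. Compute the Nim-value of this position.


The tree has 2 branches from the ground vertex.
In Green Hackenbush, the Nim-value of a simple path of length k is k.
Branch 1: length 11, Nim-value = 11
Branch 2: length 4, Nim-value = 4
Total Nim-value = XOR of all branch values:
0 XOR 11 = 11
11 XOR 4 = 15
Nim-value of the tree = 15

15


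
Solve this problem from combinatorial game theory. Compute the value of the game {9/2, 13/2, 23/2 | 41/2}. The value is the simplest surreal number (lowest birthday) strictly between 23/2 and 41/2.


Left options: {9/2, 13/2, 23/2}, max = 23/2
Right options: {41/2}, min = 41/2
All options are numbers and max(Left) < min(Right), so by the simplicity theorem the value is the simplest (earliest-born) number strictly between 23/2 and 41/2.
Integers 12 through 20 all lie strictly between 23/2 and 41/2.
Among integers, the simplest (lowest birthday = smallest |n|; 0 is born on day 0, +-n on day n) is 12.
No non-integer in the interval can be simpler: if x is a non-integer in the interval, then floor(x) or ceil(x) also lies in the interval (the interval contains an integer), and both are proper prefixes of x's sign expansion, i.e. born earlier. So the game value is 12.
Game value = 12

12


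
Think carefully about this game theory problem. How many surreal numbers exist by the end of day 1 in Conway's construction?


Day 0: {|} = 0 is born. Count = 1.
Day n: the number of surreal numbers born by day n is 2^(n+1) - 1.
By day 0: 2^1 - 1 = 1
By day 1: 2^2 - 1 = 3
By day 1: 3 surreal numbers.

3


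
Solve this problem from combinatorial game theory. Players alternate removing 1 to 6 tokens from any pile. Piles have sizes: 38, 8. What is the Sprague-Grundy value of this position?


Subtraction set: {1, 2, 3, 4, 5, 6}
For this subtraction set, G(n) = n mod 7 (period = max + 1 = 7).
Pile 1 (size 38): G(38) = 38 mod 7 = 3
Pile 2 (size 8): G(8) = 8 mod 7 = 1
Total Grundy value = XOR of all: 3 XOR 1 = 2

2


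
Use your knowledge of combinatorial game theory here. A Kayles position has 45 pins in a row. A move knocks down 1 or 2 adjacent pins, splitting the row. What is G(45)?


Kayles: a move removes 1 or 2 adjacent pins from a contiguous row.
Removing pins from a row of k leaves two independent rows (a, b) with a + b = k - 1 (one pin) or a + b = k - 2 (two pins); an end removal gives a = 0.
By Sprague-Grundy, G(k) = mex{ G(a) XOR G(b) } over all these splits. G(0) = 0.
G(1): splits (0,0):0^0=0 -> mex({0}) = 1
G(2): splits (0,1):0^1=1 (0,0):0^0=0 -> mex({0, 1}) = 2
G(3): splits (0,2):0^2=2 (1,1):1^1=0 (0,1):0^1=1 -> mex({0, 1, 2}) = 3
G(4): splits (0,3):0^3=3 (1,2):1^2=3 (0,2):0^2=2 (1,1):1^1=0 -> mex({0, 2, 3}) = 1
G(5): splits (0,4):0^1=1 (1,3):1^3=2 (2,2):2^2=0 (0,3):0^3=3 (1,2):1^2=3 -> mex({0, 1, 2, 3}) = 4
G(6) = mex({0, 1, 2, 4}) = 3
G(7) = mex({0, 1, 3, 4, 5}) = 2
G(8) = mex({0, 2, 3, 5, 6}) = 1
G(9) = mex({0, 1, 2, 3, 6, 7}) = 4
G(10) = mex({0, 1, 3, 4, 5, 7}) = 2
G(11) = mex({0, 1, 2, 3, 4, 5}) = 6
G(12) = mex({0, 1, 2, 3, 5, 6, 7}) = 4
G(13) = mex({0, 2, 3, 4, 6, 7}) = 1
G(14) = mex({0, 1, 4, 5, 6, 7}) = 2
G(15) = mex({0, 1, 2, 3, 4, 5, 6}) = 7
G(16) = mex({0, 2, 3, 5, 6, 7}) = 1
G(17) = mex({0, 1, 2, 3, 5, 6, 7}) = 4
G(18) = mex({0, 1, 2, 4, 5, 6}) = 3
G(19) = mex({0, 1, 3, 4, 5, 7}) = 2
G(20) = mex({0, 2, 3, 4, 5, 6, 7}) = 1
G(21) = mex({0, 1, 2, 3, 5, 6, 7}) = 4
G(22) = mex({0, 1, 2, 3, 4, 5, 7}) = 6
G(23) = mex({0, 1, 2, 3, 4, 5, 6}) = 7
G(24) = mex({0, 1, 2, 3, 5, 6, 7}) = 4
G(25) = mex({0, 2, 3, 4, 6, 7}) = 1
G(26) = mex({0, 1, 3, 4, 5, 6, 7}) = 2
G(27) = mex({0, 1, 2, 3, 4, 5, 6, 7}) = 8
G(28) = mex({0, 1, 2, 3, 4, 6, 7, 8}) = 5
G(29) = mex({0, 1, 2, 3, 5, 6, 7, 8, 9}) = 4
G(30) = mex({0, 1, 2, 3, 4, 5, 6, 9, 10}) = 7
G(31) = mex({0, 1, 3, 4, 5, 7, 10, 11}) = 2
G(32) = mex({0, 2, 3, 4, 5, 6, 7, 9, 11}) = 1
G(33) = mex({0, 1, 2, 3, 4, 5, 6, 7, 9, 12}) = 8
G(34) = mex({0, 1, 2, 3, 4, 5, 7, 8, 11, 12}) = 6
G(35) = mex({0, 1, 2, 3, 4, 5, 6, 8, 9, 10, 11}) = 7
G(36) = mex({0, 1, 2, 3, 5, 6, 7, 9, 10}) = 4
G(37) = mex({0, 2, 3, 4, 6, 7, 9, 10, 11, 12}) = 1
G(38) = mex({0, 1, 3, 4, 5, 6, 7, 9, 10, 11, 12}) = 2
G(39) = mex({0, 1, 2, 4, 5, 6, 7, 9, 10, 12, 14}) = 3
G(40) = mex({0, 2, 3, 4, 6, 7, 11, 12, 14}) = 1
G(41) = mex({0, 1, 2, 3, 5, 6, 7, 9, 10, 11, 12}) = 4
G(42) = mex({0, 1, 2, 3, 4, 5, 6, 9, 10}) = 7
G(43) = mex({0, 1, 3, 4, 5, 7, 9, 10, 12, 15}) = 2
G(44) = mex({0, 2, 3, 4, 5, 6, 7, 9, 10, 12, 15}) = 1
G(45) = mex({0, 1, 2, 3, 4, 5, 6, 7, 9, 10, 12, 14}) = 8
Therefore G(45) = 8.

8


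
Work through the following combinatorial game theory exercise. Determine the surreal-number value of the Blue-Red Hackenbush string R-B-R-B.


Edges (from ground): R-B-R-B
By Berlekamp's sign-expansion rule, a Blue-Red Hackenbush stalk has the value of the surreal number whose sign sequence is the edge sequence with B -> + and R -> -.
Sign sequence: -+-+
Trace the sign expansion in the surreal number tree, starting from 0:
Edge 1: R (sign -) -> bounds (-inf, 0), value = -1
Edge 2: B (sign +) -> bounds (-1, 0), value = -1/2
Edge 3: R (sign -) -> bounds (-1, -1/2), value = -3/4
Edge 4: B (sign +) -> bounds (-3/4, -1/2), value = -5/8
Game value = -5/8

-5/8


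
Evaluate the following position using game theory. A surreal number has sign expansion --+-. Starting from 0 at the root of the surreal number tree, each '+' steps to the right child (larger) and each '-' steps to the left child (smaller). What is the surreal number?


Sign expansion: --+-
Rule: track bounds (lo, hi), initially (-inf, +inf). On '+', the current value becomes lo and we move to the simplest number in (value, hi): value + 1 if hi = +inf, otherwise the midpoint (value + hi)/2. On '-', the current value becomes hi and we move to value - 1 if lo = -inf, otherwise the midpoint (lo + value)/2.
Start at 0.
Step 1: sign = -, move left. Bounds: (-inf, 0). Value = -1
Step 2: sign = -, move left. Bounds: (-inf, -1). Value = -2
Step 3: sign = +, move right. Bounds: (-2, -1). Value = -3/2
Step 4: sign = -, move left. Bounds: (-2, -3/2). Value = -7/4
The surreal number with sign expansion --+- is -7/4.

-7/4


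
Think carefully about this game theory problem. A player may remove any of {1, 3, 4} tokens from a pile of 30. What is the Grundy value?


The subtraction set is S = {1, 3, 4}.
G(k) = mex{ G(k - s) : s in S, s <= k }. We compute iteratively: G(0) = 0.
G(1) = mex({0}) = 1
G(2) = mex({1}) = 0
G(3) = mex({0}) = 1
G(4) = mex({0, 1}) = 2
G(5) = mex({0, 1, 2}) = 3
G(6) = mex({0, 1, 3}) = 2
G(7) = mex({1, 2}) = 0
G(8) = mex({0, 2, 3}) = 1
G(9) = mex({1, 2, 3}) = 0
G(10) = mex({0, 2}) = 1
Observe that G(7)..G(10) = 0, 1, 0, 1 repeats G(0)..G(3) = 0, 1, 0, 1.
For k >= max(S) = 4, G(k) is determined by the previous 4 values G(k-4)..G(k-1); a window of 4 consecutive values has recurred shifted by 7, so by induction G(k + 7) = G(k) for all k >= 0: the sequence is periodic from the start with period 7.
One period: G(0..6) = 0, 1, 0, 1, 2, 3, 2.
30 mod 7 = 2, so G(30) = G(2) = 0.

0


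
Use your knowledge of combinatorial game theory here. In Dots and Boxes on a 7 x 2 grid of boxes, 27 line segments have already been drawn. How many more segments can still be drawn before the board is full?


Grid: 7 x 2 boxes, i.e. 8 rows and 3 columns of dots.
Horizontal edges: (rows + 1) * cols = 8 * 2 = 16
Vertical edges: rows * (cols + 1) = 7 * 3 = 21
Total edges: 16 + 21 = 37
Edges drawn: 27
Remaining: 37 - 27 = 10

10


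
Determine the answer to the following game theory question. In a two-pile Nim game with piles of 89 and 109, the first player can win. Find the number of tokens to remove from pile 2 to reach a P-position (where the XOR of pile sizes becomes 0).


Piles: 89 and 109
Current XOR: 89 XOR 109 = 52 (non-zero, so this is an N-position).
To make the XOR zero, we need to find a move that balances the piles.
For pile 2 (size 109): target = 109 XOR 52 = 89
We reduce pile 2 from 109 to 89.
Tokens removed: 109 - 89 = 20
Verification: 89 XOR 89 = 0

20


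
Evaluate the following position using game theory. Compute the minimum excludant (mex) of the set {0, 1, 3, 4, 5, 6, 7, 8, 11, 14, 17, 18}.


Set = {0, 1, 3, 4, 5, 6, 7, 8, 11, 14, 17, 18}
0 is in the set.
1 is in the set.
2 is NOT in the set. This is the mex.
mex = 2

2


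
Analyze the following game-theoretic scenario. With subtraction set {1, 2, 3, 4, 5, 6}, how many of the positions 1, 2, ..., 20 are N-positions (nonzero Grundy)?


Subtraction set S = {1, 2, 3, 4, 5, 6}, so G(n) = n mod 7.
G(n) = 0 when n is a multiple of 7.
Multiples of 7 in [1, 20]: 2
N-positions (nonzero Grundy) = 20 - 2 = 18

18


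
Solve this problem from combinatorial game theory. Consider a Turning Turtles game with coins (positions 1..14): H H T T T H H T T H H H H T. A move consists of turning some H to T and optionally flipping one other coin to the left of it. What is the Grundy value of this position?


Coins: H H T T T H H T T H H H H T
Key fact: a single head at position k behaves exactly like a Nim heap of size k (turning it to T and optionally flipping a coin at j < k corresponds to moving the heap from k to j, or to 0), and heads combine as a disjunctive sum (two heads at the same place would cancel, matching j XOR j = 0). So the Nim-value is the XOR of the 1-indexed positions of the heads.
Face-up positions (1-indexed): [1, 2, 6, 7, 10, 11, 12, 13]
XOR 0 with 1: 0 XOR 1 = 1
XOR 1 with 2: 1 XOR 2 = 3
XOR 3 with 6: 3 XOR 6 = 5
XOR 5 with 7: 5 XOR 7 = 2
XOR 2 with 10: 2 XOR 10 = 8
XOR 8 with 11: 8 XOR 11 = 3
XOR 3 with 12: 3 XOR 12 = 15
XOR 15 with 13: 15 XOR 13 = 2
Nim-value = 2

2


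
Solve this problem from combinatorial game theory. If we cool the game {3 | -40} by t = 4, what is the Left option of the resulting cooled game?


Original game: {3 | -40} (a switch {a | b} with a > b).
Cooling by t (for t below the temperature (a - b)/2 = 43/2) taxes each move by t: {a | b} cooled by t is {a - t | b + t}.
Cooling amount: t = 4
Cooled Left option: 3 - 4 = -1
Cooled Right option: -40 + 4 = -36
Cooled game: {-1 | -36}
Left option = -1

-1


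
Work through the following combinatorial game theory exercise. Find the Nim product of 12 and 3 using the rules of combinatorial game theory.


Nim multiplication is bilinear over XOR: (u XOR v) * w = (u*w) XOR (v*w).
So we split each operand into its bit components and XOR the pairwise Nim products.
12 = 4 + 8 (as XOR of powers of 2).
3 = 1 + 2 (as XOR of powers of 2).
Using the standard Nim-product table on single bits:
  2*2 = 3,   2*4 = 8,   2*8 = 12,
  4*4 = 6,   4*8 = 11,  8*8 = 13,
and  1*x = x (identity), k*l = l*k (commutative).
Pairwise Nim products:
  4 * 1 = 4
  4 * 2 = 8
  8 * 1 = 8
  8 * 2 = 12
XOR them: 4 XOR 8 XOR 8 XOR 12 = 8.
Result: 12 * 3 = 8 (in Nim).

8


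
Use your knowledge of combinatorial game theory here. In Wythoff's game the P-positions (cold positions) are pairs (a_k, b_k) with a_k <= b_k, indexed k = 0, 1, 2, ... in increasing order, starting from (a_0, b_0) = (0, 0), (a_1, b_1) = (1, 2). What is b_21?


By Wythoff's theorem, a_k = floor(k * phi) and b_k = floor(k * phi^2) = a_k + k, where phi = (1 + sqrt(5))/2 is the golden ratio.
phi = (1 + sqrt(5))/2 = 1.618034
phi^2 = phi + 1 = 2.618034
k = 21
k * phi^2 = 21 * 2.618034 = 54.978714
b_21 = floor(k * phi^2) = 54 (check: a_21 + k = 33 + 21 = 54)

54


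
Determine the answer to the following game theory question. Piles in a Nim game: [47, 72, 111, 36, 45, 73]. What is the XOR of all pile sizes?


We need the XOR (exclusive or) of all pile sizes.
After XOR-ing pile 1 (size 47): 0 XOR 47 = 47
After XOR-ing pile 2 (size 72): 47 XOR 72 = 103
After XOR-ing pile 3 (size 111): 103 XOR 111 = 8
After XOR-ing pile 4 (size 36): 8 XOR 36 = 44
After XOR-ing pile 5 (size 45): 44 XOR 45 = 1
After XOR-ing pile 6 (size 73): 1 XOR 73 = 72
The Nim-value of this position is 72.

72


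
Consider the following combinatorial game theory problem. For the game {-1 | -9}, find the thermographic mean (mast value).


Game = {-1 | -9}, a switch {a | b} with numbers a > b.
Its thermograph has left wall a - t and right wall b + t, which meet at t = (a - b)/2, where both equal (a + b)/2. So the mast (mean value) is at (a + b)/2.
Mean = (-1 + (-9))/2 = -10/2 = -5

-5


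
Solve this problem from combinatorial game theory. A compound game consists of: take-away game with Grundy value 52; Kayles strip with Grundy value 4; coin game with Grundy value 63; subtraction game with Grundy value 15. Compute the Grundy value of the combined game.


By the Sprague-Grundy theorem, the Grundy value of a sum of games is the XOR of individual Grundy values.
take-away game: Grundy value = 52. Running XOR: 0 XOR 52 = 52
Kayles strip: Grundy value = 4. Running XOR: 52 XOR 4 = 48
coin game: Grundy value = 63. Running XOR: 48 XOR 63 = 15
subtraction game: Grundy value = 15. Running XOR: 15 XOR 15 = 0
The combined Grundy value is 0.

0


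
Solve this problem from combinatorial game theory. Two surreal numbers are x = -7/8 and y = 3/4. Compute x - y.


x = -7/8, y = 3/4
Converting to common denominator: 8
x = -7/8, y = 6/8
x - y = -7/8 - 3/4 = -13/8

-13/8


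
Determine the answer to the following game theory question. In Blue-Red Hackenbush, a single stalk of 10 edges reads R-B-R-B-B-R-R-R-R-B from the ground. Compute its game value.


Edges (from ground): R-B-R-B-B-R-R-R-R-B
By Berlekamp's sign-expansion rule, a Blue-Red Hackenbush stalk has the value of the surreal number whose sign sequence is the edge sequence with B -> + and R -> -.
Sign sequence: -+-++----+
Trace the sign expansion in the surreal number tree, starting from 0:
Edge 1: R (sign -) -> bounds (-inf, 0), value = -1
Edge 2: B (sign +) -> bounds (-1, 0), value = -1/2
Edge 3: R (sign -) -> bounds (-1, -1/2), value = -3/4
Edge 4: B (sign +) -> bounds (-3/4, -1/2), value = -5/8
Edge 5: B (sign +) -> bounds (-5/8, -1/2), value = -9/16
Edge 6: R (sign -) -> bounds (-5/8, -9/16), value = -19/32
Edge 7: R (sign -) -> bounds (-5/8, -19/32), value = -39/64
Edge 8: R (sign -) -> bounds (-5/8, -39/64), value = -79/128
Edge 9: R (sign -) -> bounds (-5/8, -79/128), value = -159/256
Edge 10: B (sign +) -> bounds (-159/256, -79/128), value = -317/512
Game value = -317/512

-317/512


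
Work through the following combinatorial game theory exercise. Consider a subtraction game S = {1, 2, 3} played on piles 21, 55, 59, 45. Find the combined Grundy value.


Subtraction set: {1, 2, 3}
For this subtraction set, G(n) = n mod 4 (period = max + 1 = 4).
Pile 1 (size 21): G(21) = 21 mod 4 = 1
Pile 2 (size 55): G(55) = 55 mod 4 = 3
Pile 3 (size 59): G(59) = 59 mod 4 = 3
Pile 4 (size 45): G(45) = 45 mod 4 = 1
Total Grundy value = XOR of all: 1 XOR 3 XOR 3 XOR 1 = 0

0


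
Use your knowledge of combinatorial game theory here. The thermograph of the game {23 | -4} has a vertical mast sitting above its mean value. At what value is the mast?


Game = {23 | -4}, a switch {a | b} with numbers a > b.
Its thermograph has left wall a - t and right wall b + t, which meet at t = (a - b)/2, where both equal (a + b)/2. So the mast (mean value) is at (a + b)/2.
Mean = (23 + (-4))/2 = 19/2 = 19/2

19/2


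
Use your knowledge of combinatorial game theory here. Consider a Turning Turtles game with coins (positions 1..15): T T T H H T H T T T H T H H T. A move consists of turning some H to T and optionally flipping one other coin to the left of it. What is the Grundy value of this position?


Coins: T T T H H T H T T T H T H H T
Key fact: a single head at position k behaves exactly like a Nim heap of size k (turning it to T and optionally flipping a coin at j < k corresponds to moving the heap from k to j, or to 0), and heads combine as a disjunctive sum (two heads at the same place would cancel, matching j XOR j = 0). So the Nim-value is the XOR of the 1-indexed positions of the heads.
Face-up positions (1-indexed): [4, 5, 7, 11, 13, 14]
XOR 0 with 4: 0 XOR 4 = 4
XOR 4 with 5: 4 XOR 5 = 1
XOR 1 with 7: 1 XOR 7 = 6
XOR 6 with 11: 6 XOR 11 = 13
XOR 13 with 13: 13 XOR 13 = 0
XOR 0 with 14: 0 XOR 14 = 14
Nim-value = 14

14


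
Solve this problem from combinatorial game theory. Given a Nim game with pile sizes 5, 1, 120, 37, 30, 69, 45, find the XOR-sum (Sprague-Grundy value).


We need the XOR (exclusive or) of all pile sizes.
After XOR-ing pile 1 (size 5): 0 XOR 5 = 5
After XOR-ing pile 2 (size 1): 5 XOR 1 = 4
After XOR-ing pile 3 (size 120): 4 XOR 120 = 124
After XOR-ing pile 4 (size 37): 124 XOR 37 = 89
After XOR-ing pile 5 (size 30): 89 XOR 30 = 71
After XOR-ing pile 6 (size 69): 71 XOR 69 = 2
After XOR-ing pile 7 (size 45): 2 XOR 45 = 47
The Nim-value of this position is 47.

47


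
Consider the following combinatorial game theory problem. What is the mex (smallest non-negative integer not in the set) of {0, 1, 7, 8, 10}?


Set = {0, 1, 7, 8, 10}
0 is in the set.
1 is in the set.
2 is NOT in the set. This is the mex.
mex = 2

2


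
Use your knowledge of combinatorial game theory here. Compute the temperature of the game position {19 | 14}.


The game is {19 | 14}, a switch {a | b} with numbers a > b.
Cooling {a | b} by t gives {a - t | b + t}, which stops being hot when a - t = b + t, i.e. at t = (a - b)/2. So the temperature of a switch is (a - b)/2.
Temperature = (Left option - Right option) / 2
= (19 - (14)) / 2
= 5 / 2
= 5/2

5/2


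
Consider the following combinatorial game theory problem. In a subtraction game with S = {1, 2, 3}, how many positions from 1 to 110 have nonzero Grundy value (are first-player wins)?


Subtraction set S = {1, 2, 3}, so G(n) = n mod 4.
G(n) = 0 when n is a multiple of 4.
Multiples of 4 in [1, 110]: 27
N-positions (nonzero Grundy) = 110 - 27 = 83

83


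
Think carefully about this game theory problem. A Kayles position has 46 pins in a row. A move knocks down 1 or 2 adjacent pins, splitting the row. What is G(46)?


Kayles: a move removes 1 or 2 adjacent pins from a contiguous row.
Removing pins from a row of k leaves two independent rows (a, b) with a + b = k - 1 (one pin) or a + b = k - 2 (two pins); an end removal gives a = 0.
By Sprague-Grundy, G(k) = mex{ G(a) XOR G(b) } over all these splits. G(0) = 0.
G(1): splits (0,0):0^0=0 -> mex({0}) = 1
G(2): splits (0,1):0^1=1 (0,0):0^0=0 -> mex({0, 1}) = 2
G(3): splits (0,2):0^2=2 (1,1):1^1=0 (0,1):0^1=1 -> mex({0, 1, 2}) = 3
G(4): splits (0,3):0^3=3 (1,2):1^2=3 (0,2):0^2=2 (1,1):1^1=0 -> mex({0, 2, 3}) = 1
G(5): splits (0,4):0^1=1 (1,3):1^3=2 (2,2):2^2=0 (0,3):0^3=3 (1,2):1^2=3 -> mex({0, 1, 2, 3}) = 4
G(6) = mex({0, 1, 2, 4}) = 3
G(7) = mex({0, 1, 3, 4, 5}) = 2
G(8) = mex({0, 2, 3, 5, 6}) = 1
G(9) = mex({0, 1, 2, 3, 6, 7}) = 4
G(10) = mex({0, 1, 3, 4, 5, 7}) = 2
G(11) = mex({0, 1, 2, 3, 4, 5}) = 6
G(12) = mex({0, 1, 2, 3, 5, 6, 7}) = 4
G(13) = mex({0, 2, 3, 4, 6, 7}) = 1
G(14) = mex({0, 1, 4, 5, 6, 7}) = 2
G(15) = mex({0, 1, 2, 3, 4, 5, 6}) = 7
G(16) = mex({0, 2, 3, 5, 6, 7}) = 1
G(17) = mex({0, 1, 2, 3, 5, 6, 7}) = 4
G(18) = mex({0, 1, 2, 4, 5, 6}) = 3
G(19) = mex({0, 1, 3, 4, 5, 7}) = 2
G(20) = mex({0, 2, 3, 4, 5, 6, 7}) = 1
G(21) = mex({0, 1, 2, 3, 5, 6, 7}) = 4
G(22) = mex({0, 1, 2, 3, 4, 5, 7}) = 6
G(23) = mex({0, 1, 2, 3, 4, 5, 6}) = 7
G(24) = mex({0, 1, 2, 3, 5, 6, 7}) = 4
G(25) = mex({0, 2, 3, 4, 6, 7}) = 1
G(26) = mex({0, 1, 3, 4, 5, 6, 7}) = 2
G(27) = mex({0, 1, 2, 3, 4, 5, 6, 7}) = 8
G(28) = mex({0, 1, 2, 3, 4, 6, 7, 8}) = 5
G(29) = mex({0, 1, 2, 3, 5, 6, 7, 8, 9}) = 4
G(30) = mex({0, 1, 2, 3, 4, 5, 6, 9, 10}) = 7
G(31) = mex({0, 1, 3, 4, 5, 7, 10, 11}) = 2
G(32) = mex({0, 2, 3, 4, 5, 6, 7, 9, 11}) = 1
G(33) = mex({0, 1, 2, 3, 4, 5, 6, 7, 9, 12}) = 8
G(34) = mex({0, 1, 2, 3, 4, 5, 7, 8, 11, 12}) = 6
G(35) = mex({0, 1, 2, 3, 4, 5, 6, 8, 9, 10, 11}) = 7
G(36) = mex({0, 1, 2, 3, 5, 6, 7, 9, 10}) = 4
G(37) = mex({0, 2, 3, 4, 6, 7, 9, 10, 11, 12}) = 1
G(38) = mex({0, 1, 3, 4, 5, 6, 7, 9, 10, 11, 12}) = 2
G(39) = mex({0, 1, 2, 4, 5, 6, 7, 9, 10, 12, 14}) = 3
G(40) = mex({0, 2, 3, 4, 6, 7, 11, 12, 14}) = 1
G(41) = mex({0, 1, 2, 3, 5, 6, 7, 9, 10, 11, 12}) = 4
G(42) = mex({0, 1, 2, 3, 4, 5, 6, 9, 10}) = 7
G(43) = mex({0, 1, 3, 4, 5, 7, 9, 10, 12, 15}) = 2
G(44) = mex({0, 2, 3, 4, 5, 6, 7, 9, 10, 12, 15}) = 1
G(45) = mex({0, 1, 2, 3, 4, 5, 6, 7, 9, 10, 12, 14}) = 8
G(46) = mex({0, 1, 3, 4, 5, 7, 8, 11, 12, 14}) = 2
Therefore G(46) = 2.

2


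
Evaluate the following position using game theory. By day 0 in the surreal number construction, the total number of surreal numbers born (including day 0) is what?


Day 0: {|} = 0 is born. Count = 1.
Day n: the number of surreal numbers born by day n is 2^(n+1) - 1.
By day 0: 2^1 - 1 = 1
By day 0: 1 surreal numbers.

1


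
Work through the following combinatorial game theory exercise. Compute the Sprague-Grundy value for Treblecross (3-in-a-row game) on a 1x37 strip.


Treblecross: place X on empty cells; 3-in-a-row wins.
Playing within two cells of an existing X lets the opponent win at once, so sensible play treats the cells i-2..i+2 around each X as dead. The player left with no safe cell loses, so this is a normal-play take-away game on strips of safe cells.
Placing X at cell i (0-indexed) of a strip of k safe cells leaves independent strips of sizes max(0, i-2) and max(0, k-i-3). Hence G(k) = mex{ G(max(0,i-2)) XOR G(max(0,k-i-3)) : 0 <= i < k }, with G(0) = 0.
G(1): splits (0,0):0^0=0 -> mex({0}) = 1
G(2): splits (0,0):0^0=0 -> mex({0}) = 1
G(3): splits (0,0):0^0=0 -> mex({0}) = 1
G(4): splits (0,1):0^1=1 (0,0):0^0=0 -> mex({0, 1}) = 2
G(5): splits (0,2):0^1=1 (0,1):0^1=1 (0,0):0^0=0 -> mex({0, 1}) = 2
G(6) = mex({1}) = 0
G(7) = mex({0, 1, 2}) = 3
G(8) = mex({0, 1, 2}) = 3
G(9) = mex({0, 2}) = 1
G(10) = mex({0, 2, 3}) = 1
G(11) = mex({0, 3}) = 1
G(12) = mex({1, 3}) = 0
G(13) = mex({0, 1, 2, 3}) = 4
G(14) = mex({0, 1, 2}) = 3
G(15) = mex({0, 1, 2}) = 3
G(16) = mex({0, 1, 2, 4}) = 3
G(17) = mex({0, 1, 3, 4}) = 2
G(18) = mex({0, 1, 3, 4}) = 2
G(19) = mex({0, 1, 3, 5}) = 2
G(20) = mex({0, 1, 2, 3, 5}) = 4
G(21) = mex({0, 1, 2, 3, 5}) = 4
G(22) = mex({1, 2, 6}) = 0
G(23) = mex({0, 1, 2, 3, 4, 6}) = 5
G(24) = mex({0, 1, 2, 3, 4}) = 5
G(25) = mex({0, 1, 3, 4, 7}) = 2
G(26) = mex({0, 1, 3, 4, 5, 7}) = 2
G(27) = mex({0, 1, 3, 5}) = 2
G(28) = mex({0, 1, 2, 5}) = 3
G(29) = mex({0, 1, 2, 4, 5, 6}) = 3
G(30) = mex({1, 2, 4, 6}) = 0
G(31) = mex({0, 1, 2, 3, 4, 6}) = 5
G(32) = mex({1, 2, 3, 4, 7}) = 0
G(33) = mex({0, 3, 7}) = 1
G(34) = mex({0, 2, 3, 5, 7}) = 1
G(35) = mex({0, 2, 3, 5, 6}) = 1
G(36) = mex({0, 1, 2, 5, 6}) = 3
G(37) = mex({0, 1, 2, 4, 5, 6}) = 3
Therefore G(37) = 3.

3


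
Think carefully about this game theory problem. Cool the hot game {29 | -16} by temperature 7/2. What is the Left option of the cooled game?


Original game: {29 | -16} (a switch {a | b} with a > b).
Cooling by t (for t below the temperature (a - b)/2 = 45/2) taxes each move by t: {a | b} cooled by t is {a - t | b + t}.
Cooling amount: t = 7/2
Cooled Left option: 29 - 7/2 = 51/2
Cooled Right option: -16 + 7/2 = -25/2
Cooled game: {51/2 | -25/2}
Left option = 51/2

51/2


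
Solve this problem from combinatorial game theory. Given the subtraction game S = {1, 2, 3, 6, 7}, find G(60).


The subtraction set is S = {1, 2, 3, 6, 7}.
G(k) = mex{ G(k - s) : s in S, s <= k }. We compute iteratively: G(0) = 0.
G(1) = mex({0}) = 1
G(2) = mex({0, 1}) = 2
G(3) = mex({0, 1, 2}) = 3
G(4) = mex({1, 2, 3}) = 0
G(5) = mex({0, 2, 3}) = 1
G(6) = mex({0, 1, 3}) = 2
G(7) = mex({0, 1, 2}) = 3
G(8) = mex({1, 2, 3}) = 0
G(9) = mex({0, 2, 3}) = 1
G(10) = mex({0, 1, 3}) = 2
Observe that G(4)..G(10) = 0, 1, 2, 3, 0, 1, 2 repeats G(0)..G(6) = 0, 1, 2, 3, 0, 1, 2.
For k >= max(S) = 7, G(k) is determined by the previous 7 values G(k-7)..G(k-1); a window of 7 consecutive values has recurred shifted by 4, so by induction G(k + 4) = G(k) for all k >= 0: the sequence is periodic from the start with period 4.
One period: G(0..3) = 0, 1, 2, 3.
60 mod 4 = 0, so G(60) = G(0) = 0.

0


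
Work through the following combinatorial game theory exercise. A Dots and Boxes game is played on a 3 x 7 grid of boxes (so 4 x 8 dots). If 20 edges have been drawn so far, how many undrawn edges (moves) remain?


Grid: 3 x 7 boxes, i.e. 4 rows and 8 columns of dots.
Horizontal edges: (rows + 1) * cols = 4 * 7 = 28
Vertical edges: rows * (cols + 1) = 3 * 8 = 24
Total edges: 28 + 24 = 52
Edges drawn: 20
Remaining: 52 - 20 = 32

32


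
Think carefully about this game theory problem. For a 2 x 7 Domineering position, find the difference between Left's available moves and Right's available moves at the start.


Board is 2 x 7 (rows x cols).
Left (vertical) placements: (rows-1) * cols = 1 * 7 = 7
Right (horizontal) placements: rows * (cols-1) = 2 * 6 = 12
Advantage = Left - Right = 7 - 12 = -5

-5


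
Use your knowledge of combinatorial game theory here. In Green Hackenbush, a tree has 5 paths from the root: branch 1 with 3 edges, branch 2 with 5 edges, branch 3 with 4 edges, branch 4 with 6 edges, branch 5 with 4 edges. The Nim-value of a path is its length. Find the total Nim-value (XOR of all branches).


The tree has 5 branches from the ground vertex.
In Green Hackenbush, the Nim-value of a simple path of length k is k.
Branch 1: length 3, Nim-value = 3
Branch 2: length 5, Nim-value = 5
Branch 3: length 4, Nim-value = 4
Branch 4: length 6, Nim-value = 6
Branch 5: length 4, Nim-value = 4
Total Nim-value = XOR of all branch values:
0 XOR 3 = 3
3 XOR 5 = 6
6 XOR 4 = 2
2 XOR 6 = 4
4 XOR 4 = 0
Nim-value of the tree = 0

0


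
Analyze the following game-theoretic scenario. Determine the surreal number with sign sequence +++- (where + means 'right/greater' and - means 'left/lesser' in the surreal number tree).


Sign expansion: +++-
Rule: track bounds (lo, hi), initially (-inf, +inf). On '+', the current value becomes lo and we move to the simplest number in (value, hi): value + 1 if hi = +inf, otherwise the midpoint (value + hi)/2. On '-', the current value becomes hi and we move to value - 1 if lo = -inf, otherwise the midpoint (lo + value)/2.
Start at 0.
Step 1: sign = +, move right. Bounds: (0, +inf). Value = 1
Step 2: sign = +, move right. Bounds: (1, +inf). Value = 2
Step 3: sign = +, move right. Bounds: (2, +inf). Value = 3
Step 4: sign = -, move left. Bounds: (2, 3). Value = 5/2
The surreal number with sign expansion +++- is 5/2.

5/2


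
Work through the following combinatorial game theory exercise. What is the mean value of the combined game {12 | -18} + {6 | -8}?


G1 = {12 | -18}, G2 = {6 | -8}
Each is a switch {a | b} with numbers a > b; its mean value is (a + b)/2, and mean value is additive over game sums: m(G1 + G2) = m(G1) + m(G2).
Mean of G1 = (12 + (-18))/2 = -6/2 = -3
Mean of G2 = (6 + (-8))/2 = -2/2 = -1
Mean of G1 + G2 = -3 + -1 = -4

-4


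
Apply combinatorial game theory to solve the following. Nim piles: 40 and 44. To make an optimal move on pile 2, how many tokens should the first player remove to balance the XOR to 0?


Piles: 40 and 44
Current XOR: 40 XOR 44 = 4 (non-zero, so this is an N-position).
To make the XOR zero, we need to find a move that balances the piles.
For pile 2 (size 44): target = 44 XOR 4 = 40
We reduce pile 2 from 44 to 40.
Tokens removed: 44 - 40 = 4
Verification: 40 XOR 40 = 0

4


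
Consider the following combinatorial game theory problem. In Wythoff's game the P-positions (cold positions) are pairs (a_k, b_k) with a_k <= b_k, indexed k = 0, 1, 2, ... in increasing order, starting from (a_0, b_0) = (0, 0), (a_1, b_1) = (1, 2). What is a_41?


By Wythoff's theorem, a_k = floor(k * phi) and b_k = floor(k * phi^2) = a_k + k, where phi = (1 + sqrt(5))/2 is the golden ratio.
phi = (1 + sqrt(5))/2 = 1.618034
k = 41
k * phi = 41 * 1.618034 = 66.339394
a_41 = floor(k * phi) = 66

66


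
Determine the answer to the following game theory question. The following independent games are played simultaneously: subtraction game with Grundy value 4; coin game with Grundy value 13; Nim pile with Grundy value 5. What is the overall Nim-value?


By the Sprague-Grundy theorem, the Grundy value of a sum of games is the XOR of individual Grundy values.
subtraction game: Grundy value = 4. Running XOR: 0 XOR 4 = 4
coin game: Grundy value = 13. Running XOR: 4 XOR 13 = 9
Nim pile: Grundy value = 5. Running XOR: 9 XOR 5 = 12
The combined Grundy value is 12.

12


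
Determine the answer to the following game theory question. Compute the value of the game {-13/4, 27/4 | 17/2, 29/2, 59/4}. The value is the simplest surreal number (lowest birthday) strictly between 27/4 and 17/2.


Left options: {-13/4, 27/4}, max = 27/4
Right options: {17/2, 29/2, 59/4}, min = 17/2
All options are numbers and max(Left) < min(Right), so by the simplicity theorem the value is the simplest (earliest-born) number strictly between 27/4 and 17/2.
Integers 7 through 8 all lie strictly between 27/4 and 17/2.
Among integers, the simplest (lowest birthday = smallest |n|; 0 is born on day 0, +-n on day n) is 7.
No non-integer in the interval can be simpler: if x is a non-integer in the interval, then floor(x) or ceil(x) also lies in the interval (the interval contains an integer), and both are proper prefixes of x's sign expansion, i.e. born earlier. So the game value is 7.
Game value = 7

7


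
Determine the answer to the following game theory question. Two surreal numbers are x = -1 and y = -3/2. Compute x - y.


x = -1, y = -3/2
Converting to common denominator: 2
x = -2/2, y = -3/2
x - y = -1 - -3/2 = 1/2

1/2


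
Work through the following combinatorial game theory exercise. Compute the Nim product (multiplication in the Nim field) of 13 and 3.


Nim multiplication is bilinear over XOR: (u XOR v) * w = (u*w) XOR (v*w).
So we split each operand into its bit components and XOR the pairwise Nim products.
13 = 1 + 4 + 8 (as XOR of powers of 2).
3 = 1 + 2 (as XOR of powers of 2).
Using the standard Nim-product table on single bits:
  2*2 = 3,   2*4 = 8,   2*8 = 12,
  4*4 = 6,   4*8 = 11,  8*8 = 13,
and  1*x = x (identity), k*l = l*k (commutative).
Pairwise Nim products:
  1 * 1 = 1
  1 * 2 = 2
  4 * 1 = 4
  4 * 2 = 8
  8 * 1 = 8
  8 * 2 = 12
XOR them: 1 XOR 2 XOR 4 XOR 8 XOR 8 XOR 12 = 11.
Result: 13 * 3 = 11 (in Nim).

11
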